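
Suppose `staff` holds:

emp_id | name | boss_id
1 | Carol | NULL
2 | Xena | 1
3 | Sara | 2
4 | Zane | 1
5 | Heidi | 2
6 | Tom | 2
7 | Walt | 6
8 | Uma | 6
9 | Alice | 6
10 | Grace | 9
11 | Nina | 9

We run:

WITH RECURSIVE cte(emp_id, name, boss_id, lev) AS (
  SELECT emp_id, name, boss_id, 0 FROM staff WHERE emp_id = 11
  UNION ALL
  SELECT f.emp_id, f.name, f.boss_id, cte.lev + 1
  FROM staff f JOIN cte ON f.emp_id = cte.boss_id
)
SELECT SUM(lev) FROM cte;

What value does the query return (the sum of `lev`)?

10

Base: emp_id=11 (Nina), boss_id=9, lev 0.
Iteration 1: join on emp_id=9 -> Alice (id 9, boss_id=6, lev 1).
Iteration 2: join on emp_id=6 -> Tom (id 6, boss_id=2, lev 2).
Iteration 3: join on emp_id=2 -> Xena (id 2, boss_id=1, lev 3).
Iteration 4: join on emp_id=1 -> Carol (id 1, boss_id=NULL, lev 4).
Iteration 5: boss_id is NULL; no match; recursion stops.
SUM(lev) = 0 + 1 + 2 + 3 + 4 = 10.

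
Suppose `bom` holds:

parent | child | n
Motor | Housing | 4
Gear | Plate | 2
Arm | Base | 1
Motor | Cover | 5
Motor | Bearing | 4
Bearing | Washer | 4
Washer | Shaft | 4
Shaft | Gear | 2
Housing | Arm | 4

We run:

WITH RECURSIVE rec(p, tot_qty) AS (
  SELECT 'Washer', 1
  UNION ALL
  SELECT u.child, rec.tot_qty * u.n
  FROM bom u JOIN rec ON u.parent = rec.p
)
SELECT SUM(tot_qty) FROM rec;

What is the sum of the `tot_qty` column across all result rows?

29

Base: (Washer, tot_qty=1).
Iteration 1: components of {Washer} -> Shaft = 1*4 = 4.
Iteration 2: components of {Shaft} -> Gear = 4*2 = 8.
Iteration 3: components of {Gear} -> Plate = 8*2 = 16.
Iteration 4: no further components; recursion stops.
SUM(tot_qty) = 1 + 4 + 8 + 16 = 29.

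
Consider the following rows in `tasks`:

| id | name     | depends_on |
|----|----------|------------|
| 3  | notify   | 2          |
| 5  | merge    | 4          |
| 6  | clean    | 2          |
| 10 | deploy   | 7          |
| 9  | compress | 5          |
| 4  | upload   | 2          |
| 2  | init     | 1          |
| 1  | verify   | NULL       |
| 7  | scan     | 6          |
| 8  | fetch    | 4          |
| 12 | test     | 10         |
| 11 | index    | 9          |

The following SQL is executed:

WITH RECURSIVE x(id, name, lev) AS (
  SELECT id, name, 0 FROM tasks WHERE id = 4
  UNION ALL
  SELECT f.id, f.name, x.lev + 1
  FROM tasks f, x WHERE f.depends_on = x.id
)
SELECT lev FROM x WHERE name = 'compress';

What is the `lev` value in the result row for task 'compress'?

Base: id=4 (upload) at lev 0.
Iteration 1: rows with depends_on in {4} -> merge (id 5, lev 1), fetch (id 8, lev 1).
Iteration 2: rows with depends_on in {5,8} -> compress (id 9, lev 2).
Iteration 3: rows with depends_on in {9} -> index (id 11, lev 3).
Iteration 4: no rows with depends_on in {11}; recursion stops.

2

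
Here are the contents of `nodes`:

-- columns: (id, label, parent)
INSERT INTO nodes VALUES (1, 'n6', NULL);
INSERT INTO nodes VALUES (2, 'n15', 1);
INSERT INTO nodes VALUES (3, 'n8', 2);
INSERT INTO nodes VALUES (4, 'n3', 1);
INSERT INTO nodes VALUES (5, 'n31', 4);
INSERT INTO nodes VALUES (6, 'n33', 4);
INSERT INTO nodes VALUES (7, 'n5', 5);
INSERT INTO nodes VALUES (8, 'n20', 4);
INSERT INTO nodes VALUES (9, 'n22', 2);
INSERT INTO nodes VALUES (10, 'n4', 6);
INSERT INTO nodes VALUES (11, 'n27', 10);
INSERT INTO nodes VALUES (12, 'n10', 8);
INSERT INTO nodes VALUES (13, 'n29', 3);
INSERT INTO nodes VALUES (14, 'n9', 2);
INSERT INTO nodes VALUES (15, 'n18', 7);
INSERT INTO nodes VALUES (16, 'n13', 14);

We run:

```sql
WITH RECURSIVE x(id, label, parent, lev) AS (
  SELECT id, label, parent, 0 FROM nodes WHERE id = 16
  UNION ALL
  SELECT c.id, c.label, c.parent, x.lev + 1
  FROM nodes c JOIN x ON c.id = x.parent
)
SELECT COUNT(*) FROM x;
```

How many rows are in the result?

4

Base: id=16 (n13), parent=14, lev 0.
Iteration 1: join on id=14 -> n9 (id 14, parent=2, lev 1).
Iteration 2: join on id=2 -> n15 (id 2, parent=1, lev 2).
Iteration 3: join on id=1 -> n6 (id 1, parent=NULL, lev 3).
Iteration 4: parent is NULL; no match; recursion stops.
Total rows emitted: 4.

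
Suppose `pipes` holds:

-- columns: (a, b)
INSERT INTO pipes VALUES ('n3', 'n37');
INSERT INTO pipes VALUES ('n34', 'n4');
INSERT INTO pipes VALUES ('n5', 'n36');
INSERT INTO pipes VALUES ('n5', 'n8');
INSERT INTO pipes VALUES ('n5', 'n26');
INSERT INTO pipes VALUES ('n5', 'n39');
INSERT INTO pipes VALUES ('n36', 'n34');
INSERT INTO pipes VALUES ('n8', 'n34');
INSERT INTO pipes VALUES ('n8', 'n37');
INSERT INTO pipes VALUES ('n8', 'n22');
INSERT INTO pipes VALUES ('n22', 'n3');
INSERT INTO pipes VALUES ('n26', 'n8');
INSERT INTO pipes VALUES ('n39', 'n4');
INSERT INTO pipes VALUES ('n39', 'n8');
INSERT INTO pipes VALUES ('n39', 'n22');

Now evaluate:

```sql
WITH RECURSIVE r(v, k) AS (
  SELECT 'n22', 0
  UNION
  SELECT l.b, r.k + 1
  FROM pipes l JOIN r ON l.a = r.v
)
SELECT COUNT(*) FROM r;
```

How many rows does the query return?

Base: (n22, k=0).
Iteration 1: edges from {n22} -> (n3, k=1).
Iteration 2: edges from {n3} -> (n37, k=2).
Iteration 3: no outgoing edges from {n37}; recursion stops.
Total rows emitted: 3.

3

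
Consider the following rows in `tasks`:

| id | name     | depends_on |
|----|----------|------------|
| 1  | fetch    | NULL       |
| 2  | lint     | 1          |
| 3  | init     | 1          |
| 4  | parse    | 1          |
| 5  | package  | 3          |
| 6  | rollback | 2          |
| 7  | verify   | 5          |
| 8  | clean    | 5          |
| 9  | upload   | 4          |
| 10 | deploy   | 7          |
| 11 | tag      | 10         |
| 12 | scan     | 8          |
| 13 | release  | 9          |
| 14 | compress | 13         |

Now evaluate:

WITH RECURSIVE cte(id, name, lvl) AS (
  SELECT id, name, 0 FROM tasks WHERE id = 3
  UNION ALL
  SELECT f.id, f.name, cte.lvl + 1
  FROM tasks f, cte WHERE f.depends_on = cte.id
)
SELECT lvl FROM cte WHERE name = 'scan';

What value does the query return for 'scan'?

Base: id=3 (init) at lvl 0.
Iteration 1: rows with depends_on in {3} -> package (id 5, lvl 1).
Iteration 2: rows with depends_on in {5} -> verify (id 7, lvl 2), clean (id 8, lvl 2).
Iteration 3: rows with depends_on in {7,8} -> deploy (id 10, lvl 3), scan (id 12, lvl 3).
Iteration 4: rows with depends_on in {10,12} -> tag (id 11, lvl 4).
Iteration 5: no rows with depends_on in {11}; recursion stops.

3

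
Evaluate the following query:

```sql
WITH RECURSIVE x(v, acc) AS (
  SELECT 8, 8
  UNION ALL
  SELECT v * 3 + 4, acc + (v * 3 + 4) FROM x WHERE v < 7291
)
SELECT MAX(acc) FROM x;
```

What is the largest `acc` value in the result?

32784

Base: v=8, acc=8.
Iteration 1: 8 < 7291 holds -> v = 8 * 3 + 4 = 28, acc = 8 + 28 = 36.
Iteration 2: 28 < 7291 holds -> v = 28 * 3 + 4 = 88, acc = 36 + 88 = 124.
Iteration 3: 88 < 7291 holds -> v = 88 * 3 + 4 = 268, acc = 124 + 268 = 392.
Iteration 4: 268 < 7291 holds -> v = 268 * 3 + 4 = 808, acc = 392 + 808 = 1200.
Iteration 5: 808 < 7291 holds -> v = 808 * 3 + 4 = 2428, acc = 1200 + 2428 = 3628.
Iteration 6: 2428 < 7291 holds -> v = 2428 * 3 + 4 = 7288, acc = 3628 + 7288 = 10916.
Iteration 7: 7288 < 7291 holds -> v = 7288 * 3 + 4 = 21868, acc = 10916 + 21868 = 32784.
Iteration 8: 21868 < 7291 fails; recursion stops.
acc values: 8, 36, 124, 392, 1200, 3628, 10916, 32784; the maximum is 32784.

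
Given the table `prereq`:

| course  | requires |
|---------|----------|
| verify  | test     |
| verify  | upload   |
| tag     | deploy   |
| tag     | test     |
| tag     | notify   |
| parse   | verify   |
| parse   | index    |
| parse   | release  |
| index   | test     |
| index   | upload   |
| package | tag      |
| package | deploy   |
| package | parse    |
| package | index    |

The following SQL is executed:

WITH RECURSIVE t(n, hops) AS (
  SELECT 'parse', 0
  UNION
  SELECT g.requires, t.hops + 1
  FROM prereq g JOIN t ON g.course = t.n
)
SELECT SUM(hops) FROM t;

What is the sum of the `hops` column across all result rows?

7

Base: (parse, hops=0).
Iteration 1: edges from {parse} -> (index, hops=1), (release, hops=1), (verify, hops=1).
Iteration 2: edges from {index,release,verify} -> (test, hops=2), (upload, hops=2). [UNION drops 2 duplicate row(s)]
Iteration 3: no outgoing edges from {test,upload}; recursion stops.
SUM(hops) = 0 + 1 + 1 + 1 + 2 + 2 = 7.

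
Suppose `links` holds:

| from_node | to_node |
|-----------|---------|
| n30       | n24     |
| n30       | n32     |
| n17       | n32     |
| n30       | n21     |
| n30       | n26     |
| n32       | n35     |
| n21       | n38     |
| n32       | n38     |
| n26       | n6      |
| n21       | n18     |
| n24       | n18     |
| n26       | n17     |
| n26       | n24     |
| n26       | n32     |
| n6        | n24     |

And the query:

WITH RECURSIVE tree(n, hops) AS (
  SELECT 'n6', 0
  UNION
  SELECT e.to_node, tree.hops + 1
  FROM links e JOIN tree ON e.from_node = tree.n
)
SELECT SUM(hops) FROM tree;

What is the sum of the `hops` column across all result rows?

3

Base: (n6, hops=0).
Iteration 1: edges from {n6} -> (n24, hops=1).
Iteration 2: edges from {n24} -> (n18, hops=2).
Iteration 3: no outgoing edges from {n18}; recursion stops.
SUM(hops) = 0 + 1 + 2 = 3.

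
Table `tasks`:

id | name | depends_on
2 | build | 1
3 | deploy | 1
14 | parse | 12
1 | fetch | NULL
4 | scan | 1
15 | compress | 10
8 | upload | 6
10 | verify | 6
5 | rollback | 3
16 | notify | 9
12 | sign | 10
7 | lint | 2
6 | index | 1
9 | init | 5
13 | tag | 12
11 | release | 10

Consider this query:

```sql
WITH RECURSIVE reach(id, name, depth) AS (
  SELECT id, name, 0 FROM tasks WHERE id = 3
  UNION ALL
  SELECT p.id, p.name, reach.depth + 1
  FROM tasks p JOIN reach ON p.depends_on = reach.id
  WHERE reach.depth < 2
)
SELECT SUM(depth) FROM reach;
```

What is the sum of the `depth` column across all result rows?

3

Base: id=3 (deploy) at depth 0.
Iteration 1: rows with depends_on in {3} -> rollback (id 5, depth 1).
Iteration 2: rows with depends_on in {5} -> init (id 9, depth 2).
Iteration 3: depth < 2 fails for all current rows; recursion stops.
SUM(depth) = 0 + 1 + 2 = 3.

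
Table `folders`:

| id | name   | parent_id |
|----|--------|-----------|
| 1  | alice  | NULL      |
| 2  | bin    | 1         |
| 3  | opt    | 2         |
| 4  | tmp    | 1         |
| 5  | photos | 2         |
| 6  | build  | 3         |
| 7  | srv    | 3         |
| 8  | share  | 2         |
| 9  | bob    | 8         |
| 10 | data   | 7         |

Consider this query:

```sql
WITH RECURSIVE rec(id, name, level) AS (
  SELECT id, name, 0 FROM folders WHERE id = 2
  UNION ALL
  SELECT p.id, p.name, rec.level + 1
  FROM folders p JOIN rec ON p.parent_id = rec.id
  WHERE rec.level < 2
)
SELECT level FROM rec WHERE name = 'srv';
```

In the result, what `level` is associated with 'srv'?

Base: id=2 (bin) at level 0.
Iteration 1: rows with parent_id in {2} -> opt (id 3, level 1), photos (id 5, level 1), share (id 8, level 1).
Iteration 2: rows with parent_id in {3,5,8} -> build (id 6, level 2), srv (id 7, level 2), bob (id 9, level 2).
Iteration 3: level < 2 fails for all current rows; recursion stops.

2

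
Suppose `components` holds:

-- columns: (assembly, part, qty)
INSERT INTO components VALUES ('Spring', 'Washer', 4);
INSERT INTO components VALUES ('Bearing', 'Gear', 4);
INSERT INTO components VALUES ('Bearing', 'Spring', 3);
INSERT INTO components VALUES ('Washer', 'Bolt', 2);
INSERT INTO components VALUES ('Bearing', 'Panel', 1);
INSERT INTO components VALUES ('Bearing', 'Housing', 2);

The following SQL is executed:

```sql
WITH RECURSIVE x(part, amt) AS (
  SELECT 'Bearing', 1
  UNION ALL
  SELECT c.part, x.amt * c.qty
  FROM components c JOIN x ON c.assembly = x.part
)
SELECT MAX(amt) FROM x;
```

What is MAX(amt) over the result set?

Base: (Bearing, amt=1).
Iteration 1: components of {Bearing} -> Gear = 1*4 = 4, Housing = 1*2 = 2, Panel = 1*1 = 1, Spring = 1*3 = 3.
Iteration 2: components of {Gear,Housing,Panel,Spring} -> Washer = 3*4 = 12.
Iteration 3: components of {Washer} -> Bolt = 12*2 = 24.
Iteration 4: no further components; recursion stops.
amt values: 1, 3, 1, 2, 4, 12, 24; the maximum is 24.

24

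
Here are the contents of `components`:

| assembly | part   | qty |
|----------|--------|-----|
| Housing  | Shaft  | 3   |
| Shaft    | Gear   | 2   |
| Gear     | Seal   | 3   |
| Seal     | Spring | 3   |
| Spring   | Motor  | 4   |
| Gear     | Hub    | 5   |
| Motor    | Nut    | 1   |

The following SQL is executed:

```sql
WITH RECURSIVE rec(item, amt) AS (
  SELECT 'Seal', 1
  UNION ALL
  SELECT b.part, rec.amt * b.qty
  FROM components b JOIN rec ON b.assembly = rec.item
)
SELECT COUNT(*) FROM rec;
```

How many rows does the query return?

4

Base: (Seal, amt=1).
Iteration 1: components of {Seal} -> Spring = 1*3 = 3.
Iteration 2: components of {Spring} -> Motor = 3*4 = 12.
Iteration 3: components of {Motor} -> Nut = 12*1 = 12.
Iteration 4: no further components; recursion stops.
Total rows emitted: 4.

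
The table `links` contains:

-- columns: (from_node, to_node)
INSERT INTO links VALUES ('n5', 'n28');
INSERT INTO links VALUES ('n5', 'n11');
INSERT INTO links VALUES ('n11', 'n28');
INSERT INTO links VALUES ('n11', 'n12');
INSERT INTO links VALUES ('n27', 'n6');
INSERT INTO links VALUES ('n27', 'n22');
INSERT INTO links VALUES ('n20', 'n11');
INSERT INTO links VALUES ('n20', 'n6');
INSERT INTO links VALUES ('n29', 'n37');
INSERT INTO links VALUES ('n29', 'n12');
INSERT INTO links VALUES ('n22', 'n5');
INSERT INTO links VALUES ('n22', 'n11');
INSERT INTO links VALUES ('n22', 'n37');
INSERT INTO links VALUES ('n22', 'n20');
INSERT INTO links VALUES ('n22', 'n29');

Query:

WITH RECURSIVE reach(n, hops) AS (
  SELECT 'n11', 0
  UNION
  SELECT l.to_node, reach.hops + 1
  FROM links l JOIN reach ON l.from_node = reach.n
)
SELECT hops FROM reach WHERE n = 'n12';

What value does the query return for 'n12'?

1

Base: (n11, hops=0).
Iteration 1: edges from {n11} -> (n12, hops=1), (n28, hops=1).
Iteration 2: no outgoing edges from {n12,n28}; recursion stops.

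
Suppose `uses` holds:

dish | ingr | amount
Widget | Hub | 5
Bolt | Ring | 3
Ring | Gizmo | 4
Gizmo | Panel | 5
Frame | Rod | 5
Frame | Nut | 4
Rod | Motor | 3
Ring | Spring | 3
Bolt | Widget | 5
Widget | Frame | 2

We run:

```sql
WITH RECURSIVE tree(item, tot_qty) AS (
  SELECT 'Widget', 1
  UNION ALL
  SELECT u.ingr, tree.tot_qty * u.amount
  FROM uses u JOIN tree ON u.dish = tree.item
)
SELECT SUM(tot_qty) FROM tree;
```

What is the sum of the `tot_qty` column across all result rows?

56

Base: (Widget, tot_qty=1).
Iteration 1: components of {Widget} -> Frame = 1*2 = 2, Hub = 1*5 = 5.
Iteration 2: components of {Frame,Hub} -> Nut = 2*4 = 8, Rod = 2*5 = 10.
Iteration 3: components of {Nut,Rod} -> Motor = 10*3 = 30.
Iteration 4: no further components; recursion stops.
SUM(tot_qty) = 1 + 5 + 2 + 10 + 8 + 30 = 56.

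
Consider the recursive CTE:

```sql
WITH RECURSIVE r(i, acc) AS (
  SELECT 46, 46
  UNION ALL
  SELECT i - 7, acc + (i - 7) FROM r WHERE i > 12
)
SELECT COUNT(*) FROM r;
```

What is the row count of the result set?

6

Base: i=46, acc=46.
Iteration 1: 46 > 12 holds -> i = 46 - 7 = 39, acc = 46 + 39 = 85.
Iteration 2: 39 > 12 holds -> i = 39 - 7 = 32, acc = 85 + 32 = 117.
Iteration 3: 32 > 12 holds -> i = 32 - 7 = 25, acc = 117 + 25 = 142.
Iteration 4: 25 > 12 holds -> i = 25 - 7 = 18, acc = 142 + 18 = 160.
Iteration 5: 18 > 12 holds -> i = 18 - 7 = 11, acc = 160 + 11 = 171.
Iteration 6: 11 > 12 fails; recursion stops.
Total rows emitted: 6.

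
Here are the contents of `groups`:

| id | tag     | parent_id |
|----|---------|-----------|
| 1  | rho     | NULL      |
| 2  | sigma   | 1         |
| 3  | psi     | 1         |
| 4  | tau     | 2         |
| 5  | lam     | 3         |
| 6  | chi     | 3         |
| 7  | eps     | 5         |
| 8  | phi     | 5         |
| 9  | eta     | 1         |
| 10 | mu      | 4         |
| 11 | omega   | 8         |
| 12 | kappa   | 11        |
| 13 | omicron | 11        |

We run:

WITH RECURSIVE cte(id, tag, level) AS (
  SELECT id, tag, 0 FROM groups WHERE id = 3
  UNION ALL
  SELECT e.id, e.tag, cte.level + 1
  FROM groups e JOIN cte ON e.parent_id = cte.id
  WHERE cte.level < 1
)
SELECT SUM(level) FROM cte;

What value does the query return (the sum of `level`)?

Base: id=3 (psi) at level 0.
Iteration 1: rows with parent_id in {3} -> lam (id 5, level 1), chi (id 6, level 1).
Iteration 2: level < 1 fails for all current rows; recursion stops.
SUM(level) = 0 + 1 + 1 = 2.

2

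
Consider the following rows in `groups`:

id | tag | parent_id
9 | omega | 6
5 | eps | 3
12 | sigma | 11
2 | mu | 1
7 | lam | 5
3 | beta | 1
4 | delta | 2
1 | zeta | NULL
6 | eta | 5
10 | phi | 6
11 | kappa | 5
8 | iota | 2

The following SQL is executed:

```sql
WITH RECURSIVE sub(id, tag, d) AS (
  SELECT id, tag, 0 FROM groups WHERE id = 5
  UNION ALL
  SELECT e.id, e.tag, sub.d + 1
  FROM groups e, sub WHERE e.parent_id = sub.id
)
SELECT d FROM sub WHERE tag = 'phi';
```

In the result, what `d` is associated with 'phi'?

Base: id=5 (eps) at d 0.
Iteration 1: rows with parent_id in {5} -> eta (id 6, d 1), lam (id 7, d 1), kappa (id 11, d 1).
Iteration 2: rows with parent_id in {6,7,11} -> omega (id 9, d 2), phi (id 10, d 2), sigma (id 12, d 2).
Iteration 3: no rows with parent_id in {9,10,12}; recursion stops.

2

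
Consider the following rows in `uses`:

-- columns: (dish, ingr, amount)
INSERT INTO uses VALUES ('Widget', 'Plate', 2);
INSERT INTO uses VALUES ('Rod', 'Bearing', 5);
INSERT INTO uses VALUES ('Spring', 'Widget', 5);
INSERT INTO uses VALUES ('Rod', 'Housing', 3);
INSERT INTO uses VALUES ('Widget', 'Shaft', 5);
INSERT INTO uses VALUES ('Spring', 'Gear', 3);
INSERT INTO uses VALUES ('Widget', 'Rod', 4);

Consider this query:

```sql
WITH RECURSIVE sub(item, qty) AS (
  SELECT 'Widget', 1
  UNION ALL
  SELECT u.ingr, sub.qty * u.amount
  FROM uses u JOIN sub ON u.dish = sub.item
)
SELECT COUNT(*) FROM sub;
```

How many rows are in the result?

6

Base: (Widget, qty=1).
Iteration 1: components of {Widget} -> Plate = 1*2 = 2, Rod = 1*4 = 4, Shaft = 1*5 = 5.
Iteration 2: components of {Plate,Rod,Shaft} -> Bearing = 4*5 = 20, Housing = 4*3 = 12.
Iteration 3: no further components; recursion stops.
Total rows emitted: 6.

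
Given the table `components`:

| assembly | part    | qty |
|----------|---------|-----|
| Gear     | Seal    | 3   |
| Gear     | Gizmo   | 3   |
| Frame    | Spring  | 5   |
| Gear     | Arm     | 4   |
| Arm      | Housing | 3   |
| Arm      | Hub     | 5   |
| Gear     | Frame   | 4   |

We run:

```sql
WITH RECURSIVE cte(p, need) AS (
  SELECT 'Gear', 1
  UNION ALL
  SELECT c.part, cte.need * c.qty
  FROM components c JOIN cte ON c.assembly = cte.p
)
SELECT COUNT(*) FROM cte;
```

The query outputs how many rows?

Base: (Gear, need=1).
Iteration 1: components of {Gear} -> Arm = 1*4 = 4, Frame = 1*4 = 4, Gizmo = 1*3 = 3, Seal = 1*3 = 3.
Iteration 2: components of {Arm,Frame,Gizmo,Seal} -> Housing = 4*3 = 12, Hub = 4*5 = 20, Spring = 4*5 = 20.
Iteration 3: no further components; recursion stops.
Total rows emitted: 8.

8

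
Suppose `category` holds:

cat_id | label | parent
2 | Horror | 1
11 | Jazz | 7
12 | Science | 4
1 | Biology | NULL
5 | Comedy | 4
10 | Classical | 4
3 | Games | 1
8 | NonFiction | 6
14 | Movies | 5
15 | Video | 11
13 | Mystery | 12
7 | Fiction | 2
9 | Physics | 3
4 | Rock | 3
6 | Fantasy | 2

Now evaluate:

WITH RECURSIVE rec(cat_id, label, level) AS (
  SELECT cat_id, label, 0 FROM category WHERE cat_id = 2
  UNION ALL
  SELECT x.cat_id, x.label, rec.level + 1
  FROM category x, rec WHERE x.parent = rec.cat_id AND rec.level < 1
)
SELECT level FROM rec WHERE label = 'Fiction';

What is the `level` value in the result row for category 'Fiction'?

1

Base: cat_id=2 (Horror) at level 0.
Iteration 1: rows with parent in {2} -> Fantasy (id 6, level 1), Fiction (id 7, level 1).
Iteration 2: level < 1 fails for all current rows; recursion stops.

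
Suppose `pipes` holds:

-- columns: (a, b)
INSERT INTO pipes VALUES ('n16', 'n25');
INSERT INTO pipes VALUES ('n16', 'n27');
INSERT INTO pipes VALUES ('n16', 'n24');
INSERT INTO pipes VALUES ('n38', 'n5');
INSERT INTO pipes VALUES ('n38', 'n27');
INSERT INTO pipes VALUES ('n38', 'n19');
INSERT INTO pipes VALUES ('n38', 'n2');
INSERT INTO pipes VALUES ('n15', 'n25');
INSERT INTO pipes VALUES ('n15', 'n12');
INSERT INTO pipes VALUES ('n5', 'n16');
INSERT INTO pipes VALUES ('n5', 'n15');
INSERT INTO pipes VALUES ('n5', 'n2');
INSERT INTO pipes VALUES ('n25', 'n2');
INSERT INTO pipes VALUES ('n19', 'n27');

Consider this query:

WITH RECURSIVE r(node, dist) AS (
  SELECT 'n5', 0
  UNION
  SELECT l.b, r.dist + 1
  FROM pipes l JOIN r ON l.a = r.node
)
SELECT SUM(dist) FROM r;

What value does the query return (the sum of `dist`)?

Base: (n5, dist=0).
Iteration 1: edges from {n5} -> (n15, dist=1), (n16, dist=1), (n2, dist=1).
Iteration 2: edges from {n15,n16,n2} -> (n12, dist=2), (n24, dist=2), (n25, dist=2), (n27, dist=2). [UNION drops 1 duplicate row(s)]
Iteration 3: edges from {n12,n24,n25,n27} -> (n2, dist=3).
Iteration 4: no outgoing edges from {n2}; recursion stops.
SUM(dist) = 0 + 1 + 1 + 1 + 2 + 2 + 2 + 2 + 3 = 14.

14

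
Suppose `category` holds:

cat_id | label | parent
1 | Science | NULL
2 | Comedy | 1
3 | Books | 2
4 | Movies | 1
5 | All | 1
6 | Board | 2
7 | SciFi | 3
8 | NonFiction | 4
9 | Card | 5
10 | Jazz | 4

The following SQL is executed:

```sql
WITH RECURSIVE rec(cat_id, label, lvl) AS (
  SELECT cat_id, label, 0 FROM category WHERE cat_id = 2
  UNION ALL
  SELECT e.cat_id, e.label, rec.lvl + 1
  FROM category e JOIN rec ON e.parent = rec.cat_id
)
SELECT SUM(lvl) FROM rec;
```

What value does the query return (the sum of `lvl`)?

4

Base: cat_id=2 (Comedy) at lvl 0.
Iteration 1: rows with parent in {2} -> Books (id 3, lvl 1), Board (id 6, lvl 1).
Iteration 2: rows with parent in {3,6} -> SciFi (id 7, lvl 2).
Iteration 3: no rows with parent in {7}; recursion stops.
SUM(lvl) = 0 + 1 + 1 + 2 = 4.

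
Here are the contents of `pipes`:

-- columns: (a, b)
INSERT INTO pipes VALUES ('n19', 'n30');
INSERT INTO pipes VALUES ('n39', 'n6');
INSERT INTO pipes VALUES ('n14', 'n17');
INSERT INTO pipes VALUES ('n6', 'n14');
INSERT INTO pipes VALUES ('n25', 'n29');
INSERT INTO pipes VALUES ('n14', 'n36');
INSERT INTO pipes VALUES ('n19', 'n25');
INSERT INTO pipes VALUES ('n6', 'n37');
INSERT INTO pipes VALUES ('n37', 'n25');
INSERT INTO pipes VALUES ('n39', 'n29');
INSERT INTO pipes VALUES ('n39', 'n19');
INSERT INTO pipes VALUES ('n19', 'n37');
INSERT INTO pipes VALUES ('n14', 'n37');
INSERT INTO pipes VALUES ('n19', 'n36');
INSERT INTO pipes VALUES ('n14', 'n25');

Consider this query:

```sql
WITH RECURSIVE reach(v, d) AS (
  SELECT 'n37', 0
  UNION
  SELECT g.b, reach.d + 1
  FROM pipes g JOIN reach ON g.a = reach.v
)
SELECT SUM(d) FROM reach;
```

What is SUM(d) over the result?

Base: (n37, d=0).
Iteration 1: edges from {n37} -> (n25, d=1).
Iteration 2: edges from {n25} -> (n29, d=2).
Iteration 3: no outgoing edges from {n29}; recursion stops.
SUM(d) = 0 + 1 + 2 = 3.

3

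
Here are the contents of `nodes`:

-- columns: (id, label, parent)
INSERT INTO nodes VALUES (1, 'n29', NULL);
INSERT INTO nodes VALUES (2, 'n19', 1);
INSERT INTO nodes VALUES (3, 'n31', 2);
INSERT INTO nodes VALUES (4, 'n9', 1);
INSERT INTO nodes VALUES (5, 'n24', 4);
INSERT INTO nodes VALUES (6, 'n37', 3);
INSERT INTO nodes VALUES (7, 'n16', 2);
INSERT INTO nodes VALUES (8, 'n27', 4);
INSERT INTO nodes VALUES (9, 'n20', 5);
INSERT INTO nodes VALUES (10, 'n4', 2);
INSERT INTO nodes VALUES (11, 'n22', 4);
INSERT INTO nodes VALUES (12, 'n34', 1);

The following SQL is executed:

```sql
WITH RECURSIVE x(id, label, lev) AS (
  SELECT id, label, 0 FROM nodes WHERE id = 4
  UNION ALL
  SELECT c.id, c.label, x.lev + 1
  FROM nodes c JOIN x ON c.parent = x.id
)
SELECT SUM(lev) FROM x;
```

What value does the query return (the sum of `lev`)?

5

Base: id=4 (n9) at lev 0.
Iteration 1: rows with parent in {4} -> n24 (id 5, lev 1), n27 (id 8, lev 1), n22 (id 11, lev 1).
Iteration 2: rows with parent in {5,8,11} -> n20 (id 9, lev 2).
Iteration 3: no rows with parent in {9}; recursion stops.
SUM(lev) = 0 + 1 + 1 + 1 + 2 = 5.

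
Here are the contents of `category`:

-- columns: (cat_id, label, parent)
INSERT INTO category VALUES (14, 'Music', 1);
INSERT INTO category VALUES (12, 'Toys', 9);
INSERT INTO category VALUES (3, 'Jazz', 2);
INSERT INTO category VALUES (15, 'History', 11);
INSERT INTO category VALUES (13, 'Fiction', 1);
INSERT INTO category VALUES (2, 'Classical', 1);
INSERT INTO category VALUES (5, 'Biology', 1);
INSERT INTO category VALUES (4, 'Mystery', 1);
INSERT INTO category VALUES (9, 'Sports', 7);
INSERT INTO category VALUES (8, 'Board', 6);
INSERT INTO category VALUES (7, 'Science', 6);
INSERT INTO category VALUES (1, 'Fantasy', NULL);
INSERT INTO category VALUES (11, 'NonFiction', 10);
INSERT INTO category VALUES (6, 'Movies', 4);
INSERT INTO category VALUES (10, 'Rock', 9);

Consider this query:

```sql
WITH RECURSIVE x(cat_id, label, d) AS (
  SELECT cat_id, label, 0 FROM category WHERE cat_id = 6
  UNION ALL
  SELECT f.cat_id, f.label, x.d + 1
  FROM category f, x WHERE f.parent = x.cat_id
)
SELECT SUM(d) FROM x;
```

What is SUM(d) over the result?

Base: cat_id=6 (Movies) at d 0.
Iteration 1: rows with parent in {6} -> Science (id 7, d 1), Board (id 8, d 1).
Iteration 2: rows with parent in {7,8} -> Sports (id 9, d 2).
Iteration 3: rows with parent in {9} -> Rock (id 10, d 3), Toys (id 12, d 3).
Iteration 4: rows with parent in {10,12} -> NonFiction (id 11, d 4).
Iteration 5: rows with parent in {11} -> History (id 15, d 5).
Iteration 6: no rows with parent in {15}; recursion stops.
SUM(d) = 0 + 1 + 1 + 2 + 3 + 3 + 4 + 5 = 19.

19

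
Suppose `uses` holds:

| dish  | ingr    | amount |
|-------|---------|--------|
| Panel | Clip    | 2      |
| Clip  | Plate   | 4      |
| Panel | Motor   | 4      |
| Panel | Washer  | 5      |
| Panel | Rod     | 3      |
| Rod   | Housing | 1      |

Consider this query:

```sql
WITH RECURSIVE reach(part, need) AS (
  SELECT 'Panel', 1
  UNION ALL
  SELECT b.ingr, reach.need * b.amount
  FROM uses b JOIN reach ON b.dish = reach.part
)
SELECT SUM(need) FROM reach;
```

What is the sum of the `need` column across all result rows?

26

Base: (Panel, need=1).
Iteration 1: components of {Panel} -> Clip = 1*2 = 2, Motor = 1*4 = 4, Rod = 1*3 = 3, Washer = 1*5 = 5.
Iteration 2: components of {Clip,Motor,Rod,Washer} -> Housing = 3*1 = 3, Plate = 2*4 = 8.
Iteration 3: no further components; recursion stops.
SUM(need) = 1 + 2 + 4 + 5 + 3 + 8 + 3 = 26.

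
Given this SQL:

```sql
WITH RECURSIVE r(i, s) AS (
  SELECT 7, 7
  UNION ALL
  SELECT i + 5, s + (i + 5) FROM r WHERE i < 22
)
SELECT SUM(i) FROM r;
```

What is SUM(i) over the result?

Base: i=7, s=7.
Iteration 1: 7 < 22 holds -> i = 7 + 5 = 12, s = 7 + 12 = 19.
Iteration 2: 12 < 22 holds -> i = 12 + 5 = 17, s = 19 + 17 = 36.
Iteration 3: 17 < 22 holds -> i = 17 + 5 = 22, s = 36 + 22 = 58.
Iteration 4: 22 < 22 fails; recursion stops.
SUM(i) = 7 + 12 + 17 + 22 = 58.

58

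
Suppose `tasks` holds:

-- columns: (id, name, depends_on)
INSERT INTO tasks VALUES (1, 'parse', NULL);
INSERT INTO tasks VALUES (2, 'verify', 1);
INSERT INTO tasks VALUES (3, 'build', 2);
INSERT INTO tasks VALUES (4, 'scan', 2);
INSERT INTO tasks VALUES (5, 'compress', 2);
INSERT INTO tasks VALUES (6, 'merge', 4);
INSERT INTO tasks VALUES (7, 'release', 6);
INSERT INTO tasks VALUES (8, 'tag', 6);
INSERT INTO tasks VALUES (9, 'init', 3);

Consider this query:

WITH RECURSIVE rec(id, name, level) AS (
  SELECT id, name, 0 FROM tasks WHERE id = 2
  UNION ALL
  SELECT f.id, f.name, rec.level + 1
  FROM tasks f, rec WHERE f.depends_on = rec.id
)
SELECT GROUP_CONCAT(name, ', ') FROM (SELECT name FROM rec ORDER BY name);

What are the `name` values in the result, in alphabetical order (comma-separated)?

build, compress, init, merge, release, scan, tag, verify

Base: id=2 (verify) at level 0.
Iteration 1: rows with depends_on in {2} -> build (id 3, level 1), scan (id 4, level 1), compress (id 5, level 1).
Iteration 2: rows with depends_on in {3,4,5} -> merge (id 6, level 2), init (id 9, level 2).
Iteration 3: rows with depends_on in {6,9} -> release (id 7, level 3), tag (id 8, level 3).
Iteration 4: no rows with depends_on in {7,8}; recursion stops.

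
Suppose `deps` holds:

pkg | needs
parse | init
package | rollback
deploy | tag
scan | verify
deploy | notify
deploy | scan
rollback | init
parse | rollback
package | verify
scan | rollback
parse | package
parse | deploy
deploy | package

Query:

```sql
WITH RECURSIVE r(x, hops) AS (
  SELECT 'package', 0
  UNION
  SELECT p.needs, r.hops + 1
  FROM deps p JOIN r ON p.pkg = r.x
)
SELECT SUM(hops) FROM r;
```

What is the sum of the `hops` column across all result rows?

Base: (package, hops=0).
Iteration 1: edges from {package} -> (rollback, hops=1), (verify, hops=1).
Iteration 2: edges from {rollback,verify} -> (init, hops=2).
Iteration 3: no outgoing edges from {init}; recursion stops.
SUM(hops) = 0 + 1 + 1 + 2 = 4.

4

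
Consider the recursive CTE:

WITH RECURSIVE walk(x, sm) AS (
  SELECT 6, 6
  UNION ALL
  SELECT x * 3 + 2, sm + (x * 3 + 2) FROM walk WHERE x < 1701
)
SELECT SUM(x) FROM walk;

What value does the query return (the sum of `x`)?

Base: x=6, sm=6.
Iteration 1: 6 < 1701 holds -> x = 6 * 3 + 2 = 20, sm = 6 + 20 = 26.
Iteration 2: 20 < 1701 holds -> x = 20 * 3 + 2 = 62, sm = 26 + 62 = 88.
Iteration 3: 62 < 1701 holds -> x = 62 * 3 + 2 = 188, sm = 88 + 188 = 276.
Iteration 4: 188 < 1701 holds -> x = 188 * 3 + 2 = 566, sm = 276 + 566 = 842.
Iteration 5: 566 < 1701 holds -> x = 566 * 3 + 2 = 1700, sm = 842 + 1700 = 2542.
Iteration 6: 1700 < 1701 holds -> x = 1700 * 3 + 2 = 5102, sm = 2542 + 5102 = 7644.
Iteration 7: 5102 < 1701 fails; recursion stops.
SUM(x) = 6 + 20 + 62 + 188 + 566 + 1700 + 5102 = 7644.

7644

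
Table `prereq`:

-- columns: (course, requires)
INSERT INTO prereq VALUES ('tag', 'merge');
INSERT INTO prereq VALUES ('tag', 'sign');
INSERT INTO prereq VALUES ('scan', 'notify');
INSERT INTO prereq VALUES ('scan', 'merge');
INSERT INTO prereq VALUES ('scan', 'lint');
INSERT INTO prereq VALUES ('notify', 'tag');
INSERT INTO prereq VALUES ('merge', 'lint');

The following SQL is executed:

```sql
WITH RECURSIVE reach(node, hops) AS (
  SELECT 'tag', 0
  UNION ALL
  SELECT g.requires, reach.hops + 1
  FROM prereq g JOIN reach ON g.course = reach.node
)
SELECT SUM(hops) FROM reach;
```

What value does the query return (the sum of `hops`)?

4

Base: (tag, hops=0).
Iteration 1: edges from {tag} -> (merge, hops=1), (sign, hops=1).
Iteration 2: edges from {merge,sign} -> (lint, hops=2).
Iteration 3: no outgoing edges from {lint}; recursion stops.
SUM(hops) = 0 + 1 + 1 + 2 = 4.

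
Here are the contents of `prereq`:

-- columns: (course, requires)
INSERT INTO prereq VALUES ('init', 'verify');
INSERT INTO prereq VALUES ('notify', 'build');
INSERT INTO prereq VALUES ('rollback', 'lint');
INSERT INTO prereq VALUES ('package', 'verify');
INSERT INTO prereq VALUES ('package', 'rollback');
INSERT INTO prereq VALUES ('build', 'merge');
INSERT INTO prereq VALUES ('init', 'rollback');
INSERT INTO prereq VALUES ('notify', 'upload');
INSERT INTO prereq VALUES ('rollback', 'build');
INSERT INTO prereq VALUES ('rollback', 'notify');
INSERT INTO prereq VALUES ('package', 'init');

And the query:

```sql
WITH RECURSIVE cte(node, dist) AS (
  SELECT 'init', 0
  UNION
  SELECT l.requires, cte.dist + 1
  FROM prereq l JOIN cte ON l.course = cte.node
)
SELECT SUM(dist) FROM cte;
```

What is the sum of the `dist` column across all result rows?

21

Base: (init, dist=0).
Iteration 1: edges from {init} -> (rollback, dist=1), (verify, dist=1).
Iteration 2: edges from {rollback,verify} -> (build, dist=2), (lint, dist=2), (notify, dist=2).
Iteration 3: edges from {build,lint,notify} -> (build, dist=3), (merge, dist=3), (upload, dist=3).
Iteration 4: edges from {build,merge,upload} -> (merge, dist=4).
Iteration 5: no outgoing edges from {merge}; recursion stops.
SUM(dist) = 0 + 1 + 1 + 2 + 2 + 2 + 3 + 3 + 3 + 4 = 21.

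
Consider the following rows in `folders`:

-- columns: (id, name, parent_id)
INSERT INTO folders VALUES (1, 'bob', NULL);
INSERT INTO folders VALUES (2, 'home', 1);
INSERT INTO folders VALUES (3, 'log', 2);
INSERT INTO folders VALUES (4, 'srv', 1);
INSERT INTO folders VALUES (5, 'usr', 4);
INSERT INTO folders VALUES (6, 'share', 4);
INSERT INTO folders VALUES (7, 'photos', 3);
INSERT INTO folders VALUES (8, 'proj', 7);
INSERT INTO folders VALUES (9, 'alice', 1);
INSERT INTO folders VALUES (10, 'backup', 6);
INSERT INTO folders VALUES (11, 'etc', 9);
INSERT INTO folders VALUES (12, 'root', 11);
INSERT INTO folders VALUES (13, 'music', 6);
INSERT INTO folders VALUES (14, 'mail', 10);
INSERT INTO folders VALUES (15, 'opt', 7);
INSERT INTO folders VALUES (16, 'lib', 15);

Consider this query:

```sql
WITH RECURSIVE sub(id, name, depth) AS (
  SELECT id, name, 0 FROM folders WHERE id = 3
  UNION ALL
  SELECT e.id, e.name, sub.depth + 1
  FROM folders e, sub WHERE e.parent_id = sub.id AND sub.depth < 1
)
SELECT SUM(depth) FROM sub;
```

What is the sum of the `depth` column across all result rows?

Base: id=3 (log) at depth 0.
Iteration 1: rows with parent_id in {3} -> photos (id 7, depth 1).
Iteration 2: depth < 1 fails for all current rows; recursion stops.
SUM(depth) = 0 + 1 = 1.

1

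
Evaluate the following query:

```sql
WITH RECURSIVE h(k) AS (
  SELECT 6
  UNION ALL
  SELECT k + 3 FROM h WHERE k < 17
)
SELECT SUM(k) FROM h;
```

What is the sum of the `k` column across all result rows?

60

Base: k=6.
Iteration 1: 6 < 17 holds -> k = 6 + 3 = 9.
Iteration 2: 9 < 17 holds -> k = 9 + 3 = 12.
Iteration 3: 12 < 17 holds -> k = 12 + 3 = 15.
Iteration 4: 15 < 17 holds -> k = 15 + 3 = 18.
Iteration 5: 18 < 17 fails; recursion stops.
SUM(k) = 6 + 9 + 12 + 15 + 18 = 60.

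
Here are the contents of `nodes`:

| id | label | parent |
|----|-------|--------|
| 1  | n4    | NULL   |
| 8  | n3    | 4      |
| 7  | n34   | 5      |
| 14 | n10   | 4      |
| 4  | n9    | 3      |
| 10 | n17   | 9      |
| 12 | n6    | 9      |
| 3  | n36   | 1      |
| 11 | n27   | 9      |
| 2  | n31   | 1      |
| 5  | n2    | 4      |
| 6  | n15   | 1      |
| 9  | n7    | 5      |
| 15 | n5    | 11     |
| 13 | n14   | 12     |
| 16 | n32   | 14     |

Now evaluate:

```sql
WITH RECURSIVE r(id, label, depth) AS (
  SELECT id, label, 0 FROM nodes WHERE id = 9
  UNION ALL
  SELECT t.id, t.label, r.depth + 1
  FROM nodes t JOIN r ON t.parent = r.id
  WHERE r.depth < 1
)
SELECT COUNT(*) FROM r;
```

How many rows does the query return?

4

Base: id=9 (n7) at depth 0.
Iteration 1: rows with parent in {9} -> n17 (id 10, depth 1), n27 (id 11, depth 1), n6 (id 12, depth 1).
Iteration 2: depth < 1 fails for all current rows; recursion stops.
Total rows emitted: 4.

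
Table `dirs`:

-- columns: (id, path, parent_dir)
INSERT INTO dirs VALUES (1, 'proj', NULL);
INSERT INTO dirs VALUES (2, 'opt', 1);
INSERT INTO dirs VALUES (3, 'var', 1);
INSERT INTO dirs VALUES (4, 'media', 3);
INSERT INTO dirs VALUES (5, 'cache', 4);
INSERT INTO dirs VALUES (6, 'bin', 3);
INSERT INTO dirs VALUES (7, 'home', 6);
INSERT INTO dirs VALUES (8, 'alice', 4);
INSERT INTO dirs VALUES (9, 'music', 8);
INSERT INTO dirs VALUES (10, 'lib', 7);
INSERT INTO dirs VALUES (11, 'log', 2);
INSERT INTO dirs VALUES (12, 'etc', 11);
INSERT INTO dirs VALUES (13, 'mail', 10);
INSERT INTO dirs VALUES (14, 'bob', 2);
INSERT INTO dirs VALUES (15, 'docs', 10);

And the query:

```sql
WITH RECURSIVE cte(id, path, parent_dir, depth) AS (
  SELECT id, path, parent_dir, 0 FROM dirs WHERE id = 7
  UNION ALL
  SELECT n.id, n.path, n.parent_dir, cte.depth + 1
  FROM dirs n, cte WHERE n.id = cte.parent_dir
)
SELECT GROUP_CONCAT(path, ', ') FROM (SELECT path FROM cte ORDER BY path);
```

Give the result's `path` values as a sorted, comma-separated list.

Base: id=7 (home), parent_dir=6, depth 0.
Iteration 1: join on id=6 -> bin (id 6, parent_dir=3, depth 1).
Iteration 2: join on id=3 -> var (id 3, parent_dir=1, depth 2).
Iteration 3: join on id=1 -> proj (id 1, parent_dir=NULL, depth 3).
Iteration 4: parent_dir is NULL; no match; recursion stops.

bin, home, proj, var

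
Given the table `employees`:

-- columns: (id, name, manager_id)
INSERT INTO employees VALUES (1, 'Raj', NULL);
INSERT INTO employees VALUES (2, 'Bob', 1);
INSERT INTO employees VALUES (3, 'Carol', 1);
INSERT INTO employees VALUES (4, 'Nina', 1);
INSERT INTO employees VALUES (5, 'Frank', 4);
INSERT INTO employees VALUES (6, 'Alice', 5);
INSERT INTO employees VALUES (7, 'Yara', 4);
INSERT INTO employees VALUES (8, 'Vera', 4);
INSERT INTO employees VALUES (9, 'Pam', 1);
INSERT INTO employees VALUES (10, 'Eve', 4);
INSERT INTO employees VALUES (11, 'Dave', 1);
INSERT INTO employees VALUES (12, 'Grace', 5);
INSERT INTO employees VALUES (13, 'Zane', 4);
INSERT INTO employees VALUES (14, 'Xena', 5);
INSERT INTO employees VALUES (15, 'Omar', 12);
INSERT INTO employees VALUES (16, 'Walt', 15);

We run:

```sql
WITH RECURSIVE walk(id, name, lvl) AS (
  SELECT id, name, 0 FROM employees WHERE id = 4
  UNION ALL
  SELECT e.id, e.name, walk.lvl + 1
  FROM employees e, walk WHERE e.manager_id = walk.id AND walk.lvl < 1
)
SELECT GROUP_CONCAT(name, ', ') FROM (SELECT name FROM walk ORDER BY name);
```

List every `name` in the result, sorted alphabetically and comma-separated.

Eve, Frank, Nina, Vera, Yara, Zane

Base: id=4 (Nina) at lvl 0.
Iteration 1: rows with manager_id in {4} -> Frank (id 5, lvl 1), Yara (id 7, lvl 1), Vera (id 8, lvl 1), Eve (id 10, lvl 1), Zane (id 13, lvl 1).
Iteration 2: lvl < 1 fails for all current rows; recursion stops.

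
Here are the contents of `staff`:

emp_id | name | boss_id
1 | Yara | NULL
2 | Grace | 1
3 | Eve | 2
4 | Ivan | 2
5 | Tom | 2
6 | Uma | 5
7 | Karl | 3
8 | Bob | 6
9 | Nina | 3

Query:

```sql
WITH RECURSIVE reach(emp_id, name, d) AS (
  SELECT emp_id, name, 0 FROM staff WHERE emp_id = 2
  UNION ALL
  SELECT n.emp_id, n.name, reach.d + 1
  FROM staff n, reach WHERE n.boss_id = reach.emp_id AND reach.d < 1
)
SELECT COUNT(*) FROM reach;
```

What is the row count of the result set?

4

Base: emp_id=2 (Grace) at d 0.
Iteration 1: rows with boss_id in {2} -> Eve (id 3, d 1), Ivan (id 4, d 1), Tom (id 5, d 1).
Iteration 2: d < 1 fails for all current rows; recursion stops.
Total rows emitted: 4.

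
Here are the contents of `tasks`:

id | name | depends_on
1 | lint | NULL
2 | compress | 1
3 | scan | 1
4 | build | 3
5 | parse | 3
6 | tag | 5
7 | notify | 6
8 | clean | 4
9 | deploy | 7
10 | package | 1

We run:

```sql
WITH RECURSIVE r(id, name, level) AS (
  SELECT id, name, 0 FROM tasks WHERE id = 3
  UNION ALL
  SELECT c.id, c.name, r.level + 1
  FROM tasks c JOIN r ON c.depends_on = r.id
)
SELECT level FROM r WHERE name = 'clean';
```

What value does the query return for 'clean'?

2

Base: id=3 (scan) at level 0.
Iteration 1: rows with depends_on in {3} -> build (id 4, level 1), parse (id 5, level 1).
Iteration 2: rows with depends_on in {4,5} -> tag (id 6, level 2), clean (id 8, level 2).
Iteration 3: rows with depends_on in {6,8} -> notify (id 7, level 3).
Iteration 4: rows with depends_on in {7} -> deploy (id 9, level 4).
Iteration 5: no rows with depends_on in {9}; recursion stops.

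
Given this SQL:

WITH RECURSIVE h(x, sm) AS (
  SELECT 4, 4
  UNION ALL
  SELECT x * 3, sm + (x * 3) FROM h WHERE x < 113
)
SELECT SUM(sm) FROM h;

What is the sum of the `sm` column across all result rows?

716

Base: x=4, sm=4.
Iteration 1: 4 < 113 holds -> x = 4 * 3 = 12, sm = 4 + 12 = 16.
Iteration 2: 12 < 113 holds -> x = 12 * 3 = 36, sm = 16 + 36 = 52.
Iteration 3: 36 < 113 holds -> x = 36 * 3 = 108, sm = 52 + 108 = 160.
Iteration 4: 108 < 113 holds -> x = 108 * 3 = 324, sm = 160 + 324 = 484.
Iteration 5: 324 < 113 fails; recursion stops.
SUM(sm) = 4 + 16 + 52 + 160 + 484 = 716.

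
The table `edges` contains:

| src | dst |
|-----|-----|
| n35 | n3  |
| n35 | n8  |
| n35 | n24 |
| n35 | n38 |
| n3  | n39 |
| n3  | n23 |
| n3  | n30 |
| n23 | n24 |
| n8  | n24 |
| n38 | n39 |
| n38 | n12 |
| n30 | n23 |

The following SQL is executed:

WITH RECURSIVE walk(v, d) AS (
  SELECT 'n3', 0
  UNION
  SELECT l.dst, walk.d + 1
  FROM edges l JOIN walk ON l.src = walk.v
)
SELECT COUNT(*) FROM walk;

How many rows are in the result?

7

Base: (n3, d=0).
Iteration 1: edges from {n3} -> (n23, d=1), (n30, d=1), (n39, d=1).
Iteration 2: edges from {n23,n30,n39} -> (n23, d=2), (n24, d=2).
Iteration 3: edges from {n23,n24} -> (n24, d=3).
Iteration 4: no outgoing edges from {n24}; recursion stops.
Total rows emitted: 7.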